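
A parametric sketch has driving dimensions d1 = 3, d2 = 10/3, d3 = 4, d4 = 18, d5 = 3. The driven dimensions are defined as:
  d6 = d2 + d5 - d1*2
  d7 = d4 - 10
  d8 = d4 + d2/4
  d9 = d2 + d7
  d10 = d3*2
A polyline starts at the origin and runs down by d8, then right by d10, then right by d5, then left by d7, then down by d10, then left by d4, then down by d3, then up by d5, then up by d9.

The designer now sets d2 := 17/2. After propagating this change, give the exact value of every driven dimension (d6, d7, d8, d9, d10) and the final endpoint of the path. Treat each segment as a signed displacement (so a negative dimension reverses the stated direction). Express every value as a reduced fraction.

Apply edit: d2 := 17/2
  d6 = d2 + d5 - d1*2 = 11/2
  d7 = d4 - 10 = 8
  d8 = d4 + d2/4 = 161/8
  d9 = d2 + d7 = 33/2
  d10 = d3*2 = 8
Walk from origin (0, 0):
  seg 1: down by d8 = 161/8 → (0, -161/8)
  seg 2: right by d10 = 8 → (8, -161/8)
  seg 3: right by d5 = 3 → (11, -161/8)
  seg 4: left by d7 = 8 → (3, -161/8)
  seg 5: down by d10 = 8 → (3, -225/8)
  seg 6: left by d4 = 18 → (-15, -225/8)
  seg 7: down by d3 = 4 → (-15, -257/8)
  seg 8: up by d5 = 3 → (-15, -233/8)
  seg 9: up by d9 = 33/2 → (-15, -101/8)

d6 = 11/2
d7 = 8
d8 = 161/8
d9 = 33/2
d10 = 8
endpoint = (-15, -101/8)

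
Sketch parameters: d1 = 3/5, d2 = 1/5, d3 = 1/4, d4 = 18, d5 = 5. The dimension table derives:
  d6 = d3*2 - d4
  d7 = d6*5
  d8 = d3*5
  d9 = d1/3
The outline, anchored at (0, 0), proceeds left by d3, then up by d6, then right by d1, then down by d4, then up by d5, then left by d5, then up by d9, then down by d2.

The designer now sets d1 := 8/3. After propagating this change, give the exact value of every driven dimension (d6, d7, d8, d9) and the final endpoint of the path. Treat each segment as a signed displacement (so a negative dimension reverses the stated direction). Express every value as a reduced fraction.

d6 = -35/2
d7 = -175/2
d8 = 5/4
d9 = 8/9
endpoint = (-31/12, -2683/90)

Apply edit: d1 := 8/3
  d6 = d3*2 - d4 = -35/2
  d7 = d6*5 = -175/2
  d8 = d3*5 = 5/4
  d9 = d1/3 = 8/9
Walk from origin (0, 0):
  seg 1: left by d3 = 1/4 → (-1/4, 0)
  seg 2: up by d6 = -35/2 → (-1/4, -35/2)
  seg 3: right by d1 = 8/3 → (29/12, -35/2)
  seg 4: down by d4 = 18 → (29/12, -71/2)
  seg 5: up by d5 = 5 → (29/12, -61/2)
  seg 6: left by d5 = 5 → (-31/12, -61/2)
  seg 7: up by d9 = 8/9 → (-31/12, -533/18)
  seg 8: down by d2 = 1/5 → (-31/12, -2683/90)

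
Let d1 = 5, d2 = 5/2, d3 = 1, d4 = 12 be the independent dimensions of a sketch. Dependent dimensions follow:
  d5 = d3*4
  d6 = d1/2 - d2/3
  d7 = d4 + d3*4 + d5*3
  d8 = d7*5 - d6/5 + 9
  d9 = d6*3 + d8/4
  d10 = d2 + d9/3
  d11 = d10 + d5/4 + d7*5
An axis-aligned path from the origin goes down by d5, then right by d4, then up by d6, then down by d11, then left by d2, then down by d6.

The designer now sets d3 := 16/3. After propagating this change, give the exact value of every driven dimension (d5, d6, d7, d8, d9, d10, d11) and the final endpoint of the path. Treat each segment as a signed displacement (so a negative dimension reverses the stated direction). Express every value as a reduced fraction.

d5 = 64/3
d6 = 5/3
d7 = 292/3
d8 = 1486/3
d9 = 773/6
d10 = 409/9
d11 = 4837/9
endpoint = (19/2, -5029/9)

Apply edit: d3 := 16/3
  d5 = d3*4 = 64/3
  d6 = d1/2 - d2/3 = 5/3
  d7 = d4 + d3*4 + d5*3 = 292/3
  d8 = d7*5 - d6/5 + 9 = 1486/3
  d9 = d6*3 + d8/4 = 773/6
  d10 = d2 + d9/3 = 409/9
  d11 = d10 + d5/4 + d7*5 = 4837/9
Walk from origin (0, 0):
  seg 1: down by d5 = 64/3 → (0, -64/3)
  seg 2: right by d4 = 12 → (12, -64/3)
  seg 3: up by d6 = 5/3 → (12, -59/3)
  seg 4: down by d11 = 4837/9 → (12, -5014/9)
  seg 5: left by d2 = 5/2 → (19/2, -5014/9)
  seg 6: down by d6 = 5/3 → (19/2, -5029/9)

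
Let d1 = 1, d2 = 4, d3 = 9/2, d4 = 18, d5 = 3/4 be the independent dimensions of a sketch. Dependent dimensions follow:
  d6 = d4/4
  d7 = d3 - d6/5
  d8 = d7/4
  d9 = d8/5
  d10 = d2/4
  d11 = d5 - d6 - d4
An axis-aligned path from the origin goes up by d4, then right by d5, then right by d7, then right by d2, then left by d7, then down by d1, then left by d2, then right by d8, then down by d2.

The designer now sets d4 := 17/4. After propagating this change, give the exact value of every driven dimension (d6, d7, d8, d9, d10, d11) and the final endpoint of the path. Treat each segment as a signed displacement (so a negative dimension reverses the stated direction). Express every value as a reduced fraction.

Apply edit: d4 := 17/4
  d6 = d4/4 = 17/16
  d7 = d3 - d6/5 = 343/80
  d8 = d7/4 = 343/320
  d9 = d8/5 = 343/1600
  d10 = d2/4 = 1
  d11 = d5 - d6 - d4 = -73/16
Walk from origin (0, 0):
  seg 1: up by d4 = 17/4 → (0, 17/4)
  seg 2: right by d5 = 3/4 → (3/4, 17/4)
  seg 3: right by d7 = 343/80 → (403/80, 17/4)
  seg 4: right by d2 = 4 → (723/80, 17/4)
  seg 5: left by d7 = 343/80 → (19/4, 17/4)
  seg 6: down by d1 = 1 → (19/4, 13/4)
  seg 7: left by d2 = 4 → (3/4, 13/4)
  seg 8: right by d8 = 343/320 → (583/320, 13/4)
  seg 9: down by d2 = 4 → (583/320, -3/4)

d6 = 17/16
d7 = 343/80
d8 = 343/320
d9 = 343/1600
d10 = 1
d11 = -73/16
endpoint = (583/320, -3/4)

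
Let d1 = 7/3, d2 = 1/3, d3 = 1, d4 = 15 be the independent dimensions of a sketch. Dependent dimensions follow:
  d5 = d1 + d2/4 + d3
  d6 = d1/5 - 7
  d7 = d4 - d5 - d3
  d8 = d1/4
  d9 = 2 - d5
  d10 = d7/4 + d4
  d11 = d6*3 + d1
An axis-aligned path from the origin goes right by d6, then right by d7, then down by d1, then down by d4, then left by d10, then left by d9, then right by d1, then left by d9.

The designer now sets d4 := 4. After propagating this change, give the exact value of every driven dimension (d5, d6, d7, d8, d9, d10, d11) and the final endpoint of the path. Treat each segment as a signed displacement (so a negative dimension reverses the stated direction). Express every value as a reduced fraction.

Apply edit: d4 := 4
  d5 = d1 + d2/4 + d3 = 41/12
  d6 = d1/5 - 7 = -98/15
  d7 = d4 - d5 - d3 = -5/12
  d8 = d1/4 = 7/12
  d9 = 2 - d5 = -17/12
  d10 = d7/4 + d4 = 187/48
  d11 = d6*3 + d1 = -259/15
Walk from origin (0, 0):
  seg 1: right by d6 = -98/15 → (-98/15, 0)
  seg 2: right by d7 = -5/12 → (-139/20, 0)
  seg 3: down by d1 = 7/3 → (-139/20, -7/3)
  seg 4: down by d4 = 4 → (-139/20, -19/3)
  seg 5: left by d10 = 187/48 → (-2603/240, -19/3)
  seg 6: left by d9 = -17/12 → (-2263/240, -19/3)
  seg 7: right by d1 = 7/3 → (-1703/240, -19/3)
  seg 8: left by d9 = -17/12 → (-1363/240, -19/3)

d5 = 41/12
d6 = -98/15
d7 = -5/12
d8 = 7/12
d9 = -17/12
d10 = 187/48
d11 = -259/15
endpoint = (-1363/240, -19/3)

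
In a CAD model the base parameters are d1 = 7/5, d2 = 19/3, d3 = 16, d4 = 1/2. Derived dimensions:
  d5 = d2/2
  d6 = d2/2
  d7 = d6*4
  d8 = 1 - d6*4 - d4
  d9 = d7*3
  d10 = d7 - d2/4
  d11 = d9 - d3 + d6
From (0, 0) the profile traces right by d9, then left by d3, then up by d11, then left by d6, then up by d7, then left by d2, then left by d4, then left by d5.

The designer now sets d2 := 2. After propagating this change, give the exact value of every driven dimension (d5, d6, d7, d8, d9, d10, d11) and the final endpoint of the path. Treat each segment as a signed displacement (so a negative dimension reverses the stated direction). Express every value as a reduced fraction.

d5 = 1
d6 = 1
d7 = 4
d8 = -7/2
d9 = 12
d10 = 7/2
d11 = -3
endpoint = (-17/2, 1)

Apply edit: d2 := 2
  d5 = d2/2 = 1
  d6 = d2/2 = 1
  d7 = d6*4 = 4
  d8 = 1 - d6*4 - d4 = -7/2
  d9 = d7*3 = 12
  d10 = d7 - d2/4 = 7/2
  d11 = d9 - d3 + d6 = -3
Walk from origin (0, 0):
  seg 1: right by d9 = 12 → (12, 0)
  seg 2: left by d3 = 16 → (-4, 0)
  seg 3: up by d11 = -3 → (-4, -3)
  seg 4: left by d6 = 1 → (-5, -3)
  seg 5: up by d7 = 4 → (-5, 1)
  seg 6: left by d2 = 2 → (-7, 1)
  seg 7: left by d4 = 1/2 → (-15/2, 1)
  seg 8: left by d5 = 1 → (-17/2, 1)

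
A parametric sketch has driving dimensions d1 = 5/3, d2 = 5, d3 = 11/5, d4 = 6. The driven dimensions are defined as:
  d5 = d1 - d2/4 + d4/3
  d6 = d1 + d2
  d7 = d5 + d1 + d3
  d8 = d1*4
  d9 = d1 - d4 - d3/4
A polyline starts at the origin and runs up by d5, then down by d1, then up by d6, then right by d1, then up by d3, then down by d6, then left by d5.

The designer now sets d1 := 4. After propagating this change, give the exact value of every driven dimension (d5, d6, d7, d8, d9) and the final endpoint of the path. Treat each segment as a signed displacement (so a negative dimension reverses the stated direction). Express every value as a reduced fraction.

Apply edit: d1 := 4
  d5 = d1 - d2/4 + d4/3 = 19/4
  d6 = d1 + d2 = 9
  d7 = d5 + d1 + d3 = 219/20
  d8 = d1*4 = 16
  d9 = d1 - d4 - d3/4 = -51/20
Walk from origin (0, 0):
  seg 1: up by d5 = 19/4 → (0, 19/4)
  seg 2: down by d1 = 4 → (0, 3/4)
  seg 3: up by d6 = 9 → (0, 39/4)
  seg 4: right by d1 = 4 → (4, 39/4)
  seg 5: up by d3 = 11/5 → (4, 239/20)
  seg 6: down by d6 = 9 → (4, 59/20)
  seg 7: left by d5 = 19/4 → (-3/4, 59/20)

d5 = 19/4
d6 = 9
d7 = 219/20
d8 = 16
d9 = -51/20
endpoint = (-3/4, 59/20)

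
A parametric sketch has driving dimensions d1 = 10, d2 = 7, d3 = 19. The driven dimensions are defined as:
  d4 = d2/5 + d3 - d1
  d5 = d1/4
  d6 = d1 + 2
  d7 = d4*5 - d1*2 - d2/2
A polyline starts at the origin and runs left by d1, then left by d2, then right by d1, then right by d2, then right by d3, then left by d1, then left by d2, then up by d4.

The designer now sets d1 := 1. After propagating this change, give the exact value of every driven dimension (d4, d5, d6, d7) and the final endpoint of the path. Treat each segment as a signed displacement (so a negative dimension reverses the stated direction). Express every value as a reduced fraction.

d4 = 97/5
d5 = 1/4
d6 = 3
d7 = 183/2
endpoint = (11, 97/5)

Apply edit: d1 := 1
  d4 = d2/5 + d3 - d1 = 97/5
  d5 = d1/4 = 1/4
  d6 = d1 + 2 = 3
  d7 = d4*5 - d1*2 - d2/2 = 183/2
Walk from origin (0, 0):
  seg 1: left by d1 = 1 → (-1, 0)
  seg 2: left by d2 = 7 → (-8, 0)
  seg 3: right by d1 = 1 → (-7, 0)
  seg 4: right by d2 = 7 → (0, 0)
  seg 5: right by d3 = 19 → (19, 0)
  seg 6: left by d1 = 1 → (18, 0)
  seg 7: left by d2 = 7 → (11, 0)
  seg 8: up by d4 = 97/5 → (11, 97/5)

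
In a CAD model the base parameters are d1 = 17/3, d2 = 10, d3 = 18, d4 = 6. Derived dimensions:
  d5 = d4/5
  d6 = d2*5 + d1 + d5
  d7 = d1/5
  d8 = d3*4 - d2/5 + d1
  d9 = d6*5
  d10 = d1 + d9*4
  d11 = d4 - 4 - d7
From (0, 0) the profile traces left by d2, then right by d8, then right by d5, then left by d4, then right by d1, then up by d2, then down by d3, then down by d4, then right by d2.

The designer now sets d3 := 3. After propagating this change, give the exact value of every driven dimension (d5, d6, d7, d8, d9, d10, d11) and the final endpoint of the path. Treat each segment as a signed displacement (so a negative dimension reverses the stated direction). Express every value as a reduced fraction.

Apply edit: d3 := 3
  d5 = d4/5 = 6/5
  d6 = d2*5 + d1 + d5 = 853/15
  d7 = d1/5 = 17/15
  d8 = d3*4 - d2/5 + d1 = 47/3
  d9 = d6*5 = 853/3
  d10 = d1 + d9*4 = 1143
  d11 = d4 - 4 - d7 = 13/15
Walk from origin (0, 0):
  seg 1: left by d2 = 10 → (-10, 0)
  seg 2: right by d8 = 47/3 → (17/3, 0)
  seg 3: right by d5 = 6/5 → (103/15, 0)
  seg 4: left by d4 = 6 → (13/15, 0)
  seg 5: right by d1 = 17/3 → (98/15, 0)
  seg 6: up by d2 = 10 → (98/15, 10)
  seg 7: down by d3 = 3 → (98/15, 7)
  seg 8: down by d4 = 6 → (98/15, 1)
  seg 9: right by d2 = 10 → (248/15, 1)

d5 = 6/5
d6 = 853/15
d7 = 17/15
d8 = 47/3
d9 = 853/3
d10 = 1143
d11 = 13/15
endpoint = (248/15, 1)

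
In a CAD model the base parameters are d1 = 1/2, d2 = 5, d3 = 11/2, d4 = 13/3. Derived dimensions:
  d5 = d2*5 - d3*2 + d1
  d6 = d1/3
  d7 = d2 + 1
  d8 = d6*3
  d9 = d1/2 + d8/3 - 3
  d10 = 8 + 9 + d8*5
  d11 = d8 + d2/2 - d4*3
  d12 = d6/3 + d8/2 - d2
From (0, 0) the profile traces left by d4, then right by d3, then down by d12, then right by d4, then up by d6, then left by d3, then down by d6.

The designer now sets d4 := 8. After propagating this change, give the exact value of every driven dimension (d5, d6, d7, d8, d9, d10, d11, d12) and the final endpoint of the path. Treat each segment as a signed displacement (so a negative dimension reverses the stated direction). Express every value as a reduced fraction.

Apply edit: d4 := 8
  d5 = d2*5 - d3*2 + d1 = 29/2
  d6 = d1/3 = 1/6
  d7 = d2 + 1 = 6
  d8 = d6*3 = 1/2
  d9 = d1/2 + d8/3 - 3 = -31/12
  d10 = 8 + 9 + d8*5 = 39/2
  d11 = d8 + d2/2 - d4*3 = -21
  d12 = d6/3 + d8/2 - d2 = -169/36
Walk from origin (0, 0):
  seg 1: left by d4 = 8 → (-8, 0)
  seg 2: right by d3 = 11/2 → (-5/2, 0)
  seg 3: down by d12 = -169/36 → (-5/2, 169/36)
  seg 4: right by d4 = 8 → (11/2, 169/36)
  seg 5: up by d6 = 1/6 → (11/2, 175/36)
  seg 6: left by d3 = 11/2 → (0, 175/36)
  seg 7: down by d6 = 1/6 → (0, 169/36)

d5 = 29/2
d6 = 1/6
d7 = 6
d8 = 1/2
d9 = -31/12
d10 = 39/2
d11 = -21
d12 = -169/36
endpoint = (0, 169/36)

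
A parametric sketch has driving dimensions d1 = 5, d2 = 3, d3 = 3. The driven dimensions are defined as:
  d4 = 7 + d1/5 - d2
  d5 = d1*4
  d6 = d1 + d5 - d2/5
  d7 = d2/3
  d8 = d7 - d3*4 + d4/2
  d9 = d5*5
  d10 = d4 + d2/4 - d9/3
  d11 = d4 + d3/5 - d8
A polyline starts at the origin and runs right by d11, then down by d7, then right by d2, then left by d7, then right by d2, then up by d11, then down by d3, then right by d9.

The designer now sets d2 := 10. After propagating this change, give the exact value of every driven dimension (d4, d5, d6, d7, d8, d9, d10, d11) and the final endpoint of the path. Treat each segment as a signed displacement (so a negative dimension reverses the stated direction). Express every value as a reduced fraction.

d4 = -2
d5 = 20
d6 = 23
d7 = 10/3
d8 = -29/3
d9 = 100
d10 = -197/6
d11 = 124/15
endpoint = (1874/15, 29/15)

Apply edit: d2 := 10
  d4 = 7 + d1/5 - d2 = -2
  d5 = d1*4 = 20
  d6 = d1 + d5 - d2/5 = 23
  d7 = d2/3 = 10/3
  d8 = d7 - d3*4 + d4/2 = -29/3
  d9 = d5*5 = 100
  d10 = d4 + d2/4 - d9/3 = -197/6
  d11 = d4 + d3/5 - d8 = 124/15
Walk from origin (0, 0):
  seg 1: right by d11 = 124/15 → (124/15, 0)
  seg 2: down by d7 = 10/3 → (124/15, -10/3)
  seg 3: right by d2 = 10 → (274/15, -10/3)
  seg 4: left by d7 = 10/3 → (224/15, -10/3)
  seg 5: right by d2 = 10 → (374/15, -10/3)
  seg 6: up by d11 = 124/15 → (374/15, 74/15)
  seg 7: down by d3 = 3 → (374/15, 29/15)
  seg 8: right by d9 = 100 → (1874/15, 29/15)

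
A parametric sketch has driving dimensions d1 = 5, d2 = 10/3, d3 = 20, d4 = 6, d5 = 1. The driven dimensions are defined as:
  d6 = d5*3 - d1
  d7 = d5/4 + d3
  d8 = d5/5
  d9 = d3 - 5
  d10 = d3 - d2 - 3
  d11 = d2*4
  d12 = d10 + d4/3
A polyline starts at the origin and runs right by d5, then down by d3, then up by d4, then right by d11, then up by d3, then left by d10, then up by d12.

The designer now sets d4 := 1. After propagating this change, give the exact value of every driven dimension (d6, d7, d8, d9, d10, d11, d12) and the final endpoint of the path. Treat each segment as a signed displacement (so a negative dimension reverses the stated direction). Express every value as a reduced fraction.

Apply edit: d4 := 1
  d6 = d5*3 - d1 = -2
  d7 = d5/4 + d3 = 81/4
  d8 = d5/5 = 1/5
  d9 = d3 - 5 = 15
  d10 = d3 - d2 - 3 = 41/3
  d11 = d2*4 = 40/3
  d12 = d10 + d4/3 = 14
Walk from origin (0, 0):
  seg 1: right by d5 = 1 → (1, 0)
  seg 2: down by d3 = 20 → (1, -20)
  seg 3: up by d4 = 1 → (1, -19)
  seg 4: right by d11 = 40/3 → (43/3, -19)
  seg 5: up by d3 = 20 → (43/3, 1)
  seg 6: left by d10 = 41/3 → (2/3, 1)
  seg 7: up by d12 = 14 → (2/3, 15)

d6 = -2
d7 = 81/4
d8 = 1/5
d9 = 15
d10 = 41/3
d11 = 40/3
d12 = 14
endpoint = (2/3, 15)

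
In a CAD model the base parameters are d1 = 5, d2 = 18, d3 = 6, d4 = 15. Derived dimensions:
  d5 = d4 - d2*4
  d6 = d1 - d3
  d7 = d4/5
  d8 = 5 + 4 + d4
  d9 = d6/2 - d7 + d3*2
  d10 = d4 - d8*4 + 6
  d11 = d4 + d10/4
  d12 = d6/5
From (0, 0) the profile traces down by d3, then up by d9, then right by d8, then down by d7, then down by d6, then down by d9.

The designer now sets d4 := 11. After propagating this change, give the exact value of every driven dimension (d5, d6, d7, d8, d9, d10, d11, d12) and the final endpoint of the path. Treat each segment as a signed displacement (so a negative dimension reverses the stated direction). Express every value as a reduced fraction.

Apply edit: d4 := 11
  d5 = d4 - d2*4 = -61
  d6 = d1 - d3 = -1
  d7 = d4/5 = 11/5
  d8 = 5 + 4 + d4 = 20
  d9 = d6/2 - d7 + d3*2 = 93/10
  d10 = d4 - d8*4 + 6 = -63
  d11 = d4 + d10/4 = -19/4
  d12 = d6/5 = -1/5
Walk from origin (0, 0):
  seg 1: down by d3 = 6 → (0, -6)
  seg 2: up by d9 = 93/10 → (0, 33/10)
  seg 3: right by d8 = 20 → (20, 33/10)
  seg 4: down by d7 = 11/5 → (20, 11/10)
  seg 5: down by d6 = -1 → (20, 21/10)
  seg 6: down by d9 = 93/10 → (20, -36/5)

d5 = -61
d6 = -1
d7 = 11/5
d8 = 20
d9 = 93/10
d10 = -63
d11 = -19/4
d12 = -1/5
endpoint = (20, -36/5)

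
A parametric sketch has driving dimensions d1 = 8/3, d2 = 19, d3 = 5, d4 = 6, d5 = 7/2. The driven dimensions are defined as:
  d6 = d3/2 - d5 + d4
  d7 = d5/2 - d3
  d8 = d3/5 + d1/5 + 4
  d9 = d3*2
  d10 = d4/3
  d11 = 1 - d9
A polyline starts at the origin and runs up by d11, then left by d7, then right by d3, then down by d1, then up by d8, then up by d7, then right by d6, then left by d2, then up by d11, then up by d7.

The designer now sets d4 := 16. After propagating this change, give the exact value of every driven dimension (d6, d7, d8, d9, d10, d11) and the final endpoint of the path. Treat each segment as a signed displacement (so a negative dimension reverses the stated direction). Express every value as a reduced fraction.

Apply edit: d4 := 16
  d6 = d3/2 - d5 + d4 = 15
  d7 = d5/2 - d3 = -13/4
  d8 = d3/5 + d1/5 + 4 = 83/15
  d9 = d3*2 = 10
  d10 = d4/3 = 16/3
  d11 = 1 - d9 = -9
Walk from origin (0, 0):
  seg 1: up by d11 = -9 → (0, -9)
  seg 2: left by d7 = -13/4 → (13/4, -9)
  seg 3: right by d3 = 5 → (33/4, -9)
  seg 4: down by d1 = 8/3 → (33/4, -35/3)
  seg 5: up by d8 = 83/15 → (33/4, -92/15)
  seg 6: up by d7 = -13/4 → (33/4, -563/60)
  seg 7: right by d6 = 15 → (93/4, -563/60)
  seg 8: left by d2 = 19 → (17/4, -563/60)
  seg 9: up by d11 = -9 → (17/4, -1103/60)
  seg 10: up by d7 = -13/4 → (17/4, -649/30)

d6 = 15
d7 = -13/4
d8 = 83/15
d9 = 10
d10 = 16/3
d11 = -9
endpoint = (17/4, -649/30)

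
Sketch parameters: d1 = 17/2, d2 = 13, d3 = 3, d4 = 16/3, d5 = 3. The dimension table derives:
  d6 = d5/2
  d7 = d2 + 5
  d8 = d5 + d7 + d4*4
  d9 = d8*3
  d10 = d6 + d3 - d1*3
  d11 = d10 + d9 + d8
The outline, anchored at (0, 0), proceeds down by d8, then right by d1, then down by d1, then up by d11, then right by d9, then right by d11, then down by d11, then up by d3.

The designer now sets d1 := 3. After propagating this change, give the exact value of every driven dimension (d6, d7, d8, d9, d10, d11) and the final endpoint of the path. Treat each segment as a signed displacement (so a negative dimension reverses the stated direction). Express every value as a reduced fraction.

Apply edit: d1 := 3
  d6 = d5/2 = 3/2
  d7 = d2 + 5 = 18
  d8 = d5 + d7 + d4*4 = 127/3
  d9 = d8*3 = 127
  d10 = d6 + d3 - d1*3 = -9/2
  d11 = d10 + d9 + d8 = 989/6
Walk from origin (0, 0):
  seg 1: down by d8 = 127/3 → (0, -127/3)
  seg 2: right by d1 = 3 → (3, -127/3)
  seg 3: down by d1 = 3 → (3, -136/3)
  seg 4: up by d11 = 989/6 → (3, 239/2)
  seg 5: right by d9 = 127 → (130, 239/2)
  seg 6: right by d11 = 989/6 → (1769/6, 239/2)
  seg 7: down by d11 = 989/6 → (1769/6, -136/3)
  seg 8: up by d3 = 3 → (1769/6, -127/3)

d6 = 3/2
d7 = 18
d8 = 127/3
d9 = 127
d10 = -9/2
d11 = 989/6
endpoint = (1769/6, -127/3)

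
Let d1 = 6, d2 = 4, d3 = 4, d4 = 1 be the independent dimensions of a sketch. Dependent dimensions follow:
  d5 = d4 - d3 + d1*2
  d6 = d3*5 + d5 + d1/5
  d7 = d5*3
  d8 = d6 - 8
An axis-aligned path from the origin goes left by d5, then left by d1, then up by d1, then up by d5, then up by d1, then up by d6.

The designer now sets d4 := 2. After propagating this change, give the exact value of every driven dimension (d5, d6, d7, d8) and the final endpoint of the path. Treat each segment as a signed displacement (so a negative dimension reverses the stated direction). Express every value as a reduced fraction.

d5 = 10
d6 = 156/5
d7 = 30
d8 = 116/5
endpoint = (-16, 266/5)

Apply edit: d4 := 2
  d5 = d4 - d3 + d1*2 = 10
  d6 = d3*5 + d5 + d1/5 = 156/5
  d7 = d5*3 = 30
  d8 = d6 - 8 = 116/5
Walk from origin (0, 0):
  seg 1: left by d5 = 10 → (-10, 0)
  seg 2: left by d1 = 6 → (-16, 0)
  seg 3: up by d1 = 6 → (-16, 6)
  seg 4: up by d5 = 10 → (-16, 16)
  seg 5: up by d1 = 6 → (-16, 22)
  seg 6: up by d6 = 156/5 → (-16, 266/5)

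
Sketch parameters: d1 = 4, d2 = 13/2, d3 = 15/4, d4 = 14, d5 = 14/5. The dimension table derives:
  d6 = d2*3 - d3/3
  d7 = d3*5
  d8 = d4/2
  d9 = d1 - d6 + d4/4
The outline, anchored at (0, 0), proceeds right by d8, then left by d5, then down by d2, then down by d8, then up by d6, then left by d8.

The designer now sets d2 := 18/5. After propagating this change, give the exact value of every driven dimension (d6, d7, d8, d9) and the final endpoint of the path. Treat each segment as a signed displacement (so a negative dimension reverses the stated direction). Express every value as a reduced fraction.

d6 = 191/20
d7 = 75/4
d8 = 7
d9 = -41/20
endpoint = (-14/5, -21/20)

Apply edit: d2 := 18/5
  d6 = d2*3 - d3/3 = 191/20
  d7 = d3*5 = 75/4
  d8 = d4/2 = 7
  d9 = d1 - d6 + d4/4 = -41/20
Walk from origin (0, 0):
  seg 1: right by d8 = 7 → (7, 0)
  seg 2: left by d5 = 14/5 → (21/5, 0)
  seg 3: down by d2 = 18/5 → (21/5, -18/5)
  seg 4: down by d8 = 7 → (21/5, -53/5)
  seg 5: up by d6 = 191/20 → (21/5, -21/20)
  seg 6: left by d8 = 7 → (-14/5, -21/20)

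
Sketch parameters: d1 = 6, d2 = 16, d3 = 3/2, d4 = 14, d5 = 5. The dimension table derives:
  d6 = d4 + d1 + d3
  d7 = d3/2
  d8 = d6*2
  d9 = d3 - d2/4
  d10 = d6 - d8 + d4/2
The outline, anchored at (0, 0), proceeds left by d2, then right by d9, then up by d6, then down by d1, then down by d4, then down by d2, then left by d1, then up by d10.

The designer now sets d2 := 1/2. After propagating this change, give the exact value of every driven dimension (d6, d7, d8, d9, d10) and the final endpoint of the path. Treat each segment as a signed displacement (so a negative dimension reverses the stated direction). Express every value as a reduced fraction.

d6 = 43/2
d7 = 3/4
d8 = 43
d9 = 11/8
d10 = -29/2
endpoint = (-41/8, -27/2)

Apply edit: d2 := 1/2
  d6 = d4 + d1 + d3 = 43/2
  d7 = d3/2 = 3/4
  d8 = d6*2 = 43
  d9 = d3 - d2/4 = 11/8
  d10 = d6 - d8 + d4/2 = -29/2
Walk from origin (0, 0):
  seg 1: left by d2 = 1/2 → (-1/2, 0)
  seg 2: right by d9 = 11/8 → (7/8, 0)
  seg 3: up by d6 = 43/2 → (7/8, 43/2)
  seg 4: down by d1 = 6 → (7/8, 31/2)
  seg 5: down by d4 = 14 → (7/8, 3/2)
  seg 6: down by d2 = 1/2 → (7/8, 1)
  seg 7: left by d1 = 6 → (-41/8, 1)
  seg 8: up by d10 = -29/2 → (-41/8, -27/2)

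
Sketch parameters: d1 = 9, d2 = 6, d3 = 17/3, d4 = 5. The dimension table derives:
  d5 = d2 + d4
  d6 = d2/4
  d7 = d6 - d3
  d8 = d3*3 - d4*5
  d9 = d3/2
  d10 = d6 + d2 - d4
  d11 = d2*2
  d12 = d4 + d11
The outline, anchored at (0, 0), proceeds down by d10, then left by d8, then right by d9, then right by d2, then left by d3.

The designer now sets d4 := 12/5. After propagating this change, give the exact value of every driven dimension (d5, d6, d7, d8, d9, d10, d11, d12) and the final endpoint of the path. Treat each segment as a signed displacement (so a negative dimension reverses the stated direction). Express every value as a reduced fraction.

Apply edit: d4 := 12/5
  d5 = d2 + d4 = 42/5
  d6 = d2/4 = 3/2
  d7 = d6 - d3 = -25/6
  d8 = d3*3 - d4*5 = 5
  d9 = d3/2 = 17/6
  d10 = d6 + d2 - d4 = 51/10
  d11 = d2*2 = 12
  d12 = d4 + d11 = 72/5
Walk from origin (0, 0):
  seg 1: down by d10 = 51/10 → (0, -51/10)
  seg 2: left by d8 = 5 → (-5, -51/10)
  seg 3: right by d9 = 17/6 → (-13/6, -51/10)
  seg 4: right by d2 = 6 → (23/6, -51/10)
  seg 5: left by d3 = 17/3 → (-11/6, -51/10)

d5 = 42/5
d6 = 3/2
d7 = -25/6
d8 = 5
d9 = 17/6
d10 = 51/10
d11 = 12
d12 = 72/5
endpoint = (-11/6, -51/10)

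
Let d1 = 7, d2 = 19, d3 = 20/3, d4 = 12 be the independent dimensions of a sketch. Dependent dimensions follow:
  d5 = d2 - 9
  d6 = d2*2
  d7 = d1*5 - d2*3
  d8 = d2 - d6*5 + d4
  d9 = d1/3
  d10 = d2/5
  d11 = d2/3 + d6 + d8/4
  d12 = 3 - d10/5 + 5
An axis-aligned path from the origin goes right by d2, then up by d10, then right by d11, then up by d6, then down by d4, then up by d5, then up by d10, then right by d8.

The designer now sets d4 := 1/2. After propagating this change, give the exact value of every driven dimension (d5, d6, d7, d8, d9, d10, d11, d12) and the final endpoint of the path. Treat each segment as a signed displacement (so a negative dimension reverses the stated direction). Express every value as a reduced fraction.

Apply edit: d4 := 1/2
  d5 = d2 - 9 = 10
  d6 = d2*2 = 38
  d7 = d1*5 - d2*3 = -22
  d8 = d2 - d6*5 + d4 = -341/2
  d9 = d1/3 = 7/3
  d10 = d2/5 = 19/5
  d11 = d2/3 + d6 + d8/4 = 41/24
  d12 = 3 - d10/5 + 5 = 181/25
Walk from origin (0, 0):
  seg 1: right by d2 = 19 → (19, 0)
  seg 2: up by d10 = 19/5 → (19, 19/5)
  seg 3: right by d11 = 41/24 → (497/24, 19/5)
  seg 4: up by d6 = 38 → (497/24, 209/5)
  seg 5: down by d4 = 1/2 → (497/24, 413/10)
  seg 6: up by d5 = 10 → (497/24, 513/10)
  seg 7: up by d10 = 19/5 → (497/24, 551/10)
  seg 8: right by d8 = -341/2 → (-3595/24, 551/10)

d5 = 10
d6 = 38
d7 = -22
d8 = -341/2
d9 = 7/3
d10 = 19/5
d11 = 41/24
d12 = 181/25
endpoint = (-3595/24, 551/10)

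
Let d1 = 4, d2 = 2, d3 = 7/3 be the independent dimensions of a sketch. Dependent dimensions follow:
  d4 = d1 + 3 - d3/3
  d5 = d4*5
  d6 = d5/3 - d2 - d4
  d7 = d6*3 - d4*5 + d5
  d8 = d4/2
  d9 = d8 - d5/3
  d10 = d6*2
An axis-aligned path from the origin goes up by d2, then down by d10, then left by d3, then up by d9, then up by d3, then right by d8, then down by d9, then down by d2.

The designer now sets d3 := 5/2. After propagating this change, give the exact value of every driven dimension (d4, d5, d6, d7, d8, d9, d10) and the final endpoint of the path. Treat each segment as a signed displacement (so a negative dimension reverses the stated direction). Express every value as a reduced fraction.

Apply edit: d3 := 5/2
  d4 = d1 + 3 - d3/3 = 37/6
  d5 = d4*5 = 185/6
  d6 = d5/3 - d2 - d4 = 19/9
  d7 = d6*3 - d4*5 + d5 = 19/3
  d8 = d4/2 = 37/12
  d9 = d8 - d5/3 = -259/36
  d10 = d6*2 = 38/9
Walk from origin (0, 0):
  seg 1: up by d2 = 2 → (0, 2)
  seg 2: down by d10 = 38/9 → (0, -20/9)
  seg 3: left by d3 = 5/2 → (-5/2, -20/9)
  seg 4: up by d9 = -259/36 → (-5/2, -113/12)
  seg 5: up by d3 = 5/2 → (-5/2, -83/12)
  seg 6: right by d8 = 37/12 → (7/12, -83/12)
  seg 7: down by d9 = -259/36 → (7/12, 5/18)
  seg 8: down by d2 = 2 → (7/12, -31/18)

d4 = 37/6
d5 = 185/6
d6 = 19/9
d7 = 19/3
d8 = 37/12
d9 = -259/36
d10 = 38/9
endpoint = (7/12, -31/18)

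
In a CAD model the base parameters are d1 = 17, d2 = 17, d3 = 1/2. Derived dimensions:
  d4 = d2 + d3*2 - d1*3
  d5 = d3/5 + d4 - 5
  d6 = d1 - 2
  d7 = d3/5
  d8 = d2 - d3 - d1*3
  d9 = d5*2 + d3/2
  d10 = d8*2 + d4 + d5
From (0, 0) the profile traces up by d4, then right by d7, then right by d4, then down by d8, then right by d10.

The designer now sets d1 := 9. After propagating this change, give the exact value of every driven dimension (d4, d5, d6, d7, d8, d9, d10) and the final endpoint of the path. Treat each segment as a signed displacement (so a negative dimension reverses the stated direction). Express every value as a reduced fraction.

Apply edit: d1 := 9
  d4 = d2 + d3*2 - d1*3 = -9
  d5 = d3/5 + d4 - 5 = -139/10
  d6 = d1 - 2 = 7
  d7 = d3/5 = 1/10
  d8 = d2 - d3 - d1*3 = -21/2
  d9 = d5*2 + d3/2 = -551/20
  d10 = d8*2 + d4 + d5 = -439/10
Walk from origin (0, 0):
  seg 1: up by d4 = -9 → (0, -9)
  seg 2: right by d7 = 1/10 → (1/10, -9)
  seg 3: right by d4 = -9 → (-89/10, -9)
  seg 4: down by d8 = -21/2 → (-89/10, 3/2)
  seg 5: right by d10 = -439/10 → (-264/5, 3/2)

d4 = -9
d5 = -139/10
d6 = 7
d7 = 1/10
d8 = -21/2
d9 = -551/20
d10 = -439/10
endpoint = (-264/5, 3/2)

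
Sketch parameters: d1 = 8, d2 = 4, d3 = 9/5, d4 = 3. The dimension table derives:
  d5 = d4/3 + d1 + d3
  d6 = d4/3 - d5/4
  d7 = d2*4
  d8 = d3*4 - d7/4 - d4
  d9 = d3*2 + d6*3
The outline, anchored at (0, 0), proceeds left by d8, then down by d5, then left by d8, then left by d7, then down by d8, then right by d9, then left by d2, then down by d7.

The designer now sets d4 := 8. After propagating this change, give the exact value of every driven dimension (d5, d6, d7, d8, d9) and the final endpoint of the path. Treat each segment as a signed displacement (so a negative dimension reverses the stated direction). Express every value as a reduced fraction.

Apply edit: d4 := 8
  d5 = d4/3 + d1 + d3 = 187/15
  d6 = d4/3 - d5/4 = -9/20
  d7 = d2*4 = 16
  d8 = d3*4 - d7/4 - d4 = -24/5
  d9 = d3*2 + d6*3 = 9/4
Walk from origin (0, 0):
  seg 1: left by d8 = -24/5 → (24/5, 0)
  seg 2: down by d5 = 187/15 → (24/5, -187/15)
  seg 3: left by d8 = -24/5 → (48/5, -187/15)
  seg 4: left by d7 = 16 → (-32/5, -187/15)
  seg 5: down by d8 = -24/5 → (-32/5, -23/3)
  seg 6: right by d9 = 9/4 → (-83/20, -23/3)
  seg 7: left by d2 = 4 → (-163/20, -23/3)
  seg 8: down by d7 = 16 → (-163/20, -71/3)

d5 = 187/15
d6 = -9/20
d7 = 16
d8 = -24/5
d9 = 9/4
endpoint = (-163/20, -71/3)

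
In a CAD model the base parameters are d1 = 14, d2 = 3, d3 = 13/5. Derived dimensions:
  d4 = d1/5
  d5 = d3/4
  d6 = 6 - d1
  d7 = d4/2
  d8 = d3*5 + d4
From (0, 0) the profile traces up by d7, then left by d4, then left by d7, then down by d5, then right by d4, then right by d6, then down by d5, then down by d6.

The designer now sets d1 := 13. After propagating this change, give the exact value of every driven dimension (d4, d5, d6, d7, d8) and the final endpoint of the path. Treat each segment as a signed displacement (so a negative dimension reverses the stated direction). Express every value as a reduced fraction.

Apply edit: d1 := 13
  d4 = d1/5 = 13/5
  d5 = d3/4 = 13/20
  d6 = 6 - d1 = -7
  d7 = d4/2 = 13/10
  d8 = d3*5 + d4 = 78/5
Walk from origin (0, 0):
  seg 1: up by d7 = 13/10 → (0, 13/10)
  seg 2: left by d4 = 13/5 → (-13/5, 13/10)
  seg 3: left by d7 = 13/10 → (-39/10, 13/10)
  seg 4: down by d5 = 13/20 → (-39/10, 13/20)
  seg 5: right by d4 = 13/5 → (-13/10, 13/20)
  seg 6: right by d6 = -7 → (-83/10, 13/20)
  seg 7: down by d5 = 13/20 → (-83/10, 0)
  seg 8: down by d6 = -7 → (-83/10, 7)

d4 = 13/5
d5 = 13/20
d6 = -7
d7 = 13/10
d8 = 78/5
endpoint = (-83/10, 7)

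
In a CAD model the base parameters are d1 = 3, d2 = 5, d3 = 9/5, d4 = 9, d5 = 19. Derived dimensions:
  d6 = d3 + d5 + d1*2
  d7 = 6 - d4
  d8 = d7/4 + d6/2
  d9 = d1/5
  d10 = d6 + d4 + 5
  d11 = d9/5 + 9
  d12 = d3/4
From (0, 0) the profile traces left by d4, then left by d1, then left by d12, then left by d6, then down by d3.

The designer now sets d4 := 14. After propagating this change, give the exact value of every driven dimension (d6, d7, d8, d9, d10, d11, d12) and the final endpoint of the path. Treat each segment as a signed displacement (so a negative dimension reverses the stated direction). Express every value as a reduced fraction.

Apply edit: d4 := 14
  d6 = d3 + d5 + d1*2 = 134/5
  d7 = 6 - d4 = -8
  d8 = d7/4 + d6/2 = 57/5
  d9 = d1/5 = 3/5
  d10 = d6 + d4 + 5 = 229/5
  d11 = d9/5 + 9 = 228/25
  d12 = d3/4 = 9/20
Walk from origin (0, 0):
  seg 1: left by d4 = 14 → (-14, 0)
  seg 2: left by d1 = 3 → (-17, 0)
  seg 3: left by d12 = 9/20 → (-349/20, 0)
  seg 4: left by d6 = 134/5 → (-177/4, 0)
  seg 5: down by d3 = 9/5 → (-177/4, -9/5)

d6 = 134/5
d7 = -8
d8 = 57/5
d9 = 3/5
d10 = 229/5
d11 = 228/25
d12 = 9/20
endpoint = (-177/4, -9/5)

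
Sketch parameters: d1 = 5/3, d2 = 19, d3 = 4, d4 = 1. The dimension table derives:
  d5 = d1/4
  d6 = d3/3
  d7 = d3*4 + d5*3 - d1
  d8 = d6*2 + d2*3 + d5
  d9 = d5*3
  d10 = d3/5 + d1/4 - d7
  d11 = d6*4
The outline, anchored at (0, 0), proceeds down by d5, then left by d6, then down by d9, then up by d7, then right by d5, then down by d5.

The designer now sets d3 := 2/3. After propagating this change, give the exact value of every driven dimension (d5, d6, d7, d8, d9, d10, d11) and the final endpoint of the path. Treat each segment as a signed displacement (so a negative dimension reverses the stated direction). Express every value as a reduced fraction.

Apply edit: d3 := 2/3
  d5 = d1/4 = 5/12
  d6 = d3/3 = 2/9
  d7 = d3*4 + d5*3 - d1 = 9/4
  d8 = d6*2 + d2*3 + d5 = 2083/36
  d9 = d5*3 = 5/4
  d10 = d3/5 + d1/4 - d7 = -17/10
  d11 = d6*4 = 8/9
Walk from origin (0, 0):
  seg 1: down by d5 = 5/12 → (0, -5/12)
  seg 2: left by d6 = 2/9 → (-2/9, -5/12)
  seg 3: down by d9 = 5/4 → (-2/9, -5/3)
  seg 4: up by d7 = 9/4 → (-2/9, 7/12)
  seg 5: right by d5 = 5/12 → (7/36, 7/12)
  seg 6: down by d5 = 5/12 → (7/36, 1/6)

d5 = 5/12
d6 = 2/9
d7 = 9/4
d8 = 2083/36
d9 = 5/4
d10 = -17/10
d11 = 8/9
endpoint = (7/36, 1/6)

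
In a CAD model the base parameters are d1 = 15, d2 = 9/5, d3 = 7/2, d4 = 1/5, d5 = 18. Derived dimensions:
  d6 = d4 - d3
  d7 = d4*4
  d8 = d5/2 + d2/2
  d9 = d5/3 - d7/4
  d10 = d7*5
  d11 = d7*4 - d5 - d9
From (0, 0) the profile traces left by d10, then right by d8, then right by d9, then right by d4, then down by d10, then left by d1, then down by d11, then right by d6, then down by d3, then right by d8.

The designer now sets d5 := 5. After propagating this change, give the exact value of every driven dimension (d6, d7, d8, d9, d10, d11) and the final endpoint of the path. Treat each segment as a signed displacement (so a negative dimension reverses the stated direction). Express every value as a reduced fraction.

Apply edit: d5 := 5
  d6 = d4 - d3 = -33/10
  d7 = d4*4 = 4/5
  d8 = d5/2 + d2/2 = 17/5
  d9 = d5/3 - d7/4 = 22/15
  d10 = d7*5 = 4
  d11 = d7*4 - d5 - d9 = -49/15
Walk from origin (0, 0):
  seg 1: left by d10 = 4 → (-4, 0)
  seg 2: right by d8 = 17/5 → (-3/5, 0)
  seg 3: right by d9 = 22/15 → (13/15, 0)
  seg 4: right by d4 = 1/5 → (16/15, 0)
  seg 5: down by d10 = 4 → (16/15, -4)
  seg 6: left by d1 = 15 → (-209/15, -4)
  seg 7: down by d11 = -49/15 → (-209/15, -11/15)
  seg 8: right by d6 = -33/10 → (-517/30, -11/15)
  seg 9: down by d3 = 7/2 → (-517/30, -127/30)
  seg 10: right by d8 = 17/5 → (-83/6, -127/30)

d6 = -33/10
d7 = 4/5
d8 = 17/5
d9 = 22/15
d10 = 4
d11 = -49/15
endpoint = (-83/6, -127/30)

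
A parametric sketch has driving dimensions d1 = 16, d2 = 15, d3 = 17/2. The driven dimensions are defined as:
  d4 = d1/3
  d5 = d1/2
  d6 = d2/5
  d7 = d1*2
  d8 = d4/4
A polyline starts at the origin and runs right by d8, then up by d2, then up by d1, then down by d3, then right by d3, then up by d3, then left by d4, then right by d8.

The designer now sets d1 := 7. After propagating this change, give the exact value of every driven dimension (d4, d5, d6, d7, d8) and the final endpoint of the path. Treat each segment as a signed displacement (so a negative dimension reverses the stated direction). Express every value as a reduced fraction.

d4 = 7/3
d5 = 7/2
d6 = 3
d7 = 14
d8 = 7/12
endpoint = (22/3, 22)

Apply edit: d1 := 7
  d4 = d1/3 = 7/3
  d5 = d1/2 = 7/2
  d6 = d2/5 = 3
  d7 = d1*2 = 14
  d8 = d4/4 = 7/12
Walk from origin (0, 0):
  seg 1: right by d8 = 7/12 → (7/12, 0)
  seg 2: up by d2 = 15 → (7/12, 15)
  seg 3: up by d1 = 7 → (7/12, 22)
  seg 4: down by d3 = 17/2 → (7/12, 27/2)
  seg 5: right by d3 = 17/2 → (109/12, 27/2)
  seg 6: up by d3 = 17/2 → (109/12, 22)
  seg 7: left by d4 = 7/3 → (27/4, 22)
  seg 8: right by d8 = 7/12 → (22/3, 22)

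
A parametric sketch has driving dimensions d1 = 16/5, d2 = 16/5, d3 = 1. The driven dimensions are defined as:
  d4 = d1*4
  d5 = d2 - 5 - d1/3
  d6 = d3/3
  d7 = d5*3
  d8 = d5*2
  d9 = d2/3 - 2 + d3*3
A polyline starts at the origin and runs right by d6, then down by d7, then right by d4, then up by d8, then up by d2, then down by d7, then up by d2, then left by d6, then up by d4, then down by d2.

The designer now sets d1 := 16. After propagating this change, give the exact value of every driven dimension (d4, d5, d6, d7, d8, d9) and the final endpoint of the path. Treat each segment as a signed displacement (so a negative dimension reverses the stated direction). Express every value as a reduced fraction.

d4 = 64
d5 = -107/15
d6 = 1/3
d7 = -107/5
d8 = -214/15
d9 = 31/15
endpoint = (64, 1436/15)

Apply edit: d1 := 16
  d4 = d1*4 = 64
  d5 = d2 - 5 - d1/3 = -107/15
  d6 = d3/3 = 1/3
  d7 = d5*3 = -107/5
  d8 = d5*2 = -214/15
  d9 = d2/3 - 2 + d3*3 = 31/15
Walk from origin (0, 0):
  seg 1: right by d6 = 1/3 → (1/3, 0)
  seg 2: down by d7 = -107/5 → (1/3, 107/5)
  seg 3: right by d4 = 64 → (193/3, 107/5)
  seg 4: up by d8 = -214/15 → (193/3, 107/15)
  seg 5: up by d2 = 16/5 → (193/3, 31/3)
  seg 6: down by d7 = -107/5 → (193/3, 476/15)
  seg 7: up by d2 = 16/5 → (193/3, 524/15)
  seg 8: left by d6 = 1/3 → (64, 524/15)
  seg 9: up by d4 = 64 → (64, 1484/15)
  seg 10: down by d2 = 16/5 → (64, 1436/15)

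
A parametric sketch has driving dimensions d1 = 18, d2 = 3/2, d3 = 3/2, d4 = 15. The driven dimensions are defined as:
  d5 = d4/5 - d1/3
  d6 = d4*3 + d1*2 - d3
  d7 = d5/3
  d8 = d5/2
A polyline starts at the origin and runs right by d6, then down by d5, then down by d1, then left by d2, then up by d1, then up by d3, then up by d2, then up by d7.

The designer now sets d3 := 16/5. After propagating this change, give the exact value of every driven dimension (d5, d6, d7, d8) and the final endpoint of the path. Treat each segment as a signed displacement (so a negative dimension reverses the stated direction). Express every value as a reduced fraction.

d5 = -3
d6 = 389/5
d7 = -1
d8 = -3/2
endpoint = (763/10, 67/10)

Apply edit: d3 := 16/5
  d5 = d4/5 - d1/3 = -3
  d6 = d4*3 + d1*2 - d3 = 389/5
  d7 = d5/3 = -1
  d8 = d5/2 = -3/2
Walk from origin (0, 0):
  seg 1: right by d6 = 389/5 → (389/5, 0)
  seg 2: down by d5 = -3 → (389/5, 3)
  seg 3: down by d1 = 18 → (389/5, -15)
  seg 4: left by d2 = 3/2 → (763/10, -15)
  seg 5: up by d1 = 18 → (763/10, 3)
  seg 6: up by d3 = 16/5 → (763/10, 31/5)
  seg 7: up by d2 = 3/2 → (763/10, 77/10)
  seg 8: up by d7 = -1 → (763/10, 67/10)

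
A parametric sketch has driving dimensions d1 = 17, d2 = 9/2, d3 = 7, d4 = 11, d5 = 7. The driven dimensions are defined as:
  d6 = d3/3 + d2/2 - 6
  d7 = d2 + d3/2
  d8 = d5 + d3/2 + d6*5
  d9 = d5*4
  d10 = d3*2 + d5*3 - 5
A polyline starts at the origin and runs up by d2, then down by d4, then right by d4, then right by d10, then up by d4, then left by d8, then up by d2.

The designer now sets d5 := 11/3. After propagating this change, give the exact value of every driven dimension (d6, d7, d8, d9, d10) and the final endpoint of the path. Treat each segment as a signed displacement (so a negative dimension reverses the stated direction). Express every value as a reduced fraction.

Apply edit: d5 := 11/3
  d6 = d3/3 + d2/2 - 6 = -17/12
  d7 = d2 + d3/2 = 8
  d8 = d5 + d3/2 + d6*5 = 1/12
  d9 = d5*4 = 44/3
  d10 = d3*2 + d5*3 - 5 = 20
Walk from origin (0, 0):
  seg 1: up by d2 = 9/2 → (0, 9/2)
  seg 2: down by d4 = 11 → (0, -13/2)
  seg 3: right by d4 = 11 → (11, -13/2)
  seg 4: right by d10 = 20 → (31, -13/2)
  seg 5: up by d4 = 11 → (31, 9/2)
  seg 6: left by d8 = 1/12 → (371/12, 9/2)
  seg 7: up by d2 = 9/2 → (371/12, 9)

d6 = -17/12
d7 = 8
d8 = 1/12
d9 = 44/3
d10 = 20
endpoint = (371/12, 9)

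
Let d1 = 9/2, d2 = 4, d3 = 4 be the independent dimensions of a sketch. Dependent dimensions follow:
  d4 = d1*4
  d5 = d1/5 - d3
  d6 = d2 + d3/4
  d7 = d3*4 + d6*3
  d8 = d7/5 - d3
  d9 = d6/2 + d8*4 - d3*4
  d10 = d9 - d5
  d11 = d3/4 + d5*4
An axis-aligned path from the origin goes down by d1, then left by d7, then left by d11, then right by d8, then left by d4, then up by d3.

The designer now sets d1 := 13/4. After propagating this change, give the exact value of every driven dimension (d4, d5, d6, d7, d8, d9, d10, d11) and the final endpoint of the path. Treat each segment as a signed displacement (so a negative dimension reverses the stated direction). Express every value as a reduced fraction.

d4 = 13
d5 = -67/20
d6 = 5
d7 = 31
d8 = 11/5
d9 = -47/10
d10 = -27/20
d11 = -62/5
endpoint = (-147/5, 3/4)

Apply edit: d1 := 13/4
  d4 = d1*4 = 13
  d5 = d1/5 - d3 = -67/20
  d6 = d2 + d3/4 = 5
  d7 = d3*4 + d6*3 = 31
  d8 = d7/5 - d3 = 11/5
  d9 = d6/2 + d8*4 - d3*4 = -47/10
  d10 = d9 - d5 = -27/20
  d11 = d3/4 + d5*4 = -62/5
Walk from origin (0, 0):
  seg 1: down by d1 = 13/4 → (0, -13/4)
  seg 2: left by d7 = 31 → (-31, -13/4)
  seg 3: left by d11 = -62/5 → (-93/5, -13/4)
  seg 4: right by d8 = 11/5 → (-82/5, -13/4)
  seg 5: left by d4 = 13 → (-147/5, -13/4)
  seg 6: up by d3 = 4 → (-147/5, 3/4)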